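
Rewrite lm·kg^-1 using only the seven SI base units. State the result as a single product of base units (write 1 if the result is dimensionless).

lm = cd·sr = cd (luminous flux; sr is dimensionless).
Combining: lm·kg⁻¹ = cd · kg⁻¹ = kg⁻¹·cd.

kg⁻¹·cd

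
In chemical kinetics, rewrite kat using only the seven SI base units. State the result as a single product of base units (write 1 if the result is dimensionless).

kat = s⁻¹·mol.

s⁻¹·mol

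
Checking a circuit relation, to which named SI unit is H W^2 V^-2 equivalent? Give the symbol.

H = Wb/A (inductance = flux per current),
    = kg·m²·s⁻²·A⁻².
W = J/s (power = energy per time),
    = kg·m²·s⁻³.
So W² = kg²·m⁴·s⁻⁶.
V = W/A (potential = power per current),
    = kg·m²·s⁻³·A⁻¹.
So V⁻² = kg⁻²·m⁻⁴·s⁶·A².
Combining: H·W²·V⁻² = (kg·m²·s⁻²·A⁻²) · (kg²·m⁴·s⁻⁶) · (kg⁻²·m⁻⁴·s⁶·A²) = kg·m²·s⁻².
kg·m²·s⁻² is the base-SI form of the joule.

J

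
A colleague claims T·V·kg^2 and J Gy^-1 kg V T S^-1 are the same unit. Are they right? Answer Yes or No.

Left side:
  T = Wb/m² (flux density = flux per area),
      = kg·s⁻²·A⁻¹.
  V = W/A (potential = power per current),
      = kg·m²·s⁻³·A⁻¹.
  Combining: T·V·kg² = (kg·s⁻²·A⁻¹) · (kg·m²·s⁻³·A⁻¹) · kg² = kg⁴·m²·s⁻⁵·A⁻².
Right side:
  J = N·m (work = force × distance),
      = kg·m²·s⁻².
  Gy = J/kg (absorbed dose = energy per mass),
      = m²·s⁻².
  So Gy⁻¹ = m⁻²·s².
  V = W/A (potential = power per current),
      = kg·m²·s⁻³·A⁻¹.
  T = Wb/m² (flux density = flux per area),
      = kg·s⁻²·A⁻¹.
  S = 1/Ω (conductance is reciprocal resistance),
      = kg⁻¹·m⁻²·s³·A².
  So S⁻¹ = kg·m²·s⁻³·A⁻².
  Combining: J·Gy⁻¹·kg·V·T·S⁻¹ = (kg·m²·s⁻²) · (m⁻²·s²) · kg · (kg·m²·s⁻³·A⁻¹) · (kg·s⁻²·A⁻¹) · (kg·m²·s⁻³·A⁻²) = kg⁵·m⁴·s⁻⁸·A⁻⁴.
Left is kg⁴·m²·s⁻⁵·A⁻²; right is kg⁵·m⁴·s⁻⁸·A⁻⁴ — different.

No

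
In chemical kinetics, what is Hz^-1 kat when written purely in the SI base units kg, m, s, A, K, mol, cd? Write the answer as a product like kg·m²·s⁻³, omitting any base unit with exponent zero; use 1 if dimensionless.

Hz = 1/s = s⁻¹ (frequency is cycles per second).
So Hz⁻¹ = s.
kat = mol/s = s⁻¹·mol (catalytic activity).
Combining: Hz⁻¹·kat = s · (s⁻¹·mol) = mol.

mol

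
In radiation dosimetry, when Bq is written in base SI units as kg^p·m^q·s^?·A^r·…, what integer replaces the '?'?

Bq = s⁻¹.
The exponent of s is -1.

-1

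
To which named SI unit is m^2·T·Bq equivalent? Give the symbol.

V

T = kg·s⁻²·A⁻¹.
Bq = s⁻¹.
Combining: m²·T·Bq = m² · (kg·s⁻²·A⁻¹) · s⁻¹ = kg·m²·s⁻³·A⁻¹.
kg·m²·s⁻³·A⁻¹ is the base-SI form of the volt.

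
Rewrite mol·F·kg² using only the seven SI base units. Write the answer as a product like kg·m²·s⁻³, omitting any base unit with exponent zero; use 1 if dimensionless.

kg·m⁻²·s⁴·A²·mol

F = C/V (capacitance = charge per voltage),
    = A·s/(kg·m²·s⁻³·A⁻¹) (substituting C and V),
    = kg⁻¹·m⁻²·s⁴·A².
Combining: mol·F·kg² = mol · (kg⁻¹·m⁻²·s⁴·A²) · kg² = kg·m⁻²·s⁴·A²·mol.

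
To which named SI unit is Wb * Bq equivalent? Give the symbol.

Wb = kg·m²·s⁻²·A⁻¹.
Bq = s⁻¹.
Combining: Wb·Bq = (kg·m²·s⁻²·A⁻¹) · s⁻¹ = kg·m²·s⁻³·A⁻¹.
kg·m²·s⁻³·A⁻¹ is the base-SI form of the volt.

V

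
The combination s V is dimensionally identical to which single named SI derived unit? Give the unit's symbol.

Wb

V = W/A (potential = power per current),
    = kg·m²·s⁻³·A⁻¹.
Combining: s·V = s · (kg·m²·s⁻³·A⁻¹) = kg·m²·s⁻²·A⁻¹.
kg·m²·s⁻²·A⁻¹ is the base-SI form of the weber.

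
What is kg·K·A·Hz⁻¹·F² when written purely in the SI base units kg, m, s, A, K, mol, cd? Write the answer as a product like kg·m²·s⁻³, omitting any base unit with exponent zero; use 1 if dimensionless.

kg⁻¹·m⁻⁴·s⁹·A⁵·K

Hz = 1/s = s⁻¹ (frequency is cycles per second).
So Hz⁻¹ = s.
F = C/V (capacitance = charge per voltage),
    = A·s/(kg·m²·s⁻³·A⁻¹) (substituting C and V),
    = kg⁻¹·m⁻²·s⁴·A².
So F² = kg⁻²·m⁻⁴·s⁸·A⁴.
Combining: kg·K·A·Hz⁻¹·F² = kg · K · A · s · (kg⁻²·m⁻⁴·s⁸·A⁴) = kg⁻¹·m⁻⁴·s⁹·A⁵·K.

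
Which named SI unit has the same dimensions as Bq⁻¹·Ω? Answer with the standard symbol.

Bq = 1/s = s⁻¹ (activity is decays per second).
So Bq⁻¹ = s.
Ω = V/A (resistance = voltage per current),
    = kg·m²·s⁻³·A⁻².
Combining: Bq⁻¹·Ω = s · (kg·m²·s⁻³·A⁻²) = kg·m²·s⁻²·A⁻².
kg·m²·s⁻²·A⁻² is the base-SI form of the henry.

H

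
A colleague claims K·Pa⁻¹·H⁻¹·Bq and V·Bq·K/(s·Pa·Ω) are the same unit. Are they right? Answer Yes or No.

Left side:
  Pa = N/m² (pressure = force per area),
      = kg·m⁻¹·s⁻².
  So Pa⁻¹ = kg⁻¹·m·s².
  H = Wb/A (inductance = flux per current),
      = kg·m²·s⁻²·A⁻².
  So H⁻¹ = kg⁻¹·m⁻²·s²·A².
  Bq = 1/s = s⁻¹ (activity is decays per second).
  Combining: K·Pa⁻¹·H⁻¹·Bq = K · (kg⁻¹·m·s²) · (kg⁻¹·m⁻²·s²·A²) · s⁻¹ = kg⁻²·m⁻¹·s³·A²·K.
Right side:
  Pa = N/m² (pressure = force per area),
      = kg·m⁻¹·s⁻².
  So Pa⁻¹ = kg⁻¹·m·s².
  Ω = V/A (resistance = voltage per current),
      = kg·m²·s⁻³·A⁻².
  So Ω⁻¹ = kg⁻¹·m⁻²·s³·A².
  V = W/A (potential = power per current),
      = kg·m²·s⁻³·A⁻¹.
  Bq = 1/s = s⁻¹ (activity is decays per second).
  Combining: s⁻¹·Pa⁻¹·Ω⁻¹·V·Bq·K = s⁻¹ · (kg⁻¹·m·s²) · (kg⁻¹·m⁻²·s³·A²) · (kg·m²·s⁻³·A⁻¹) · s⁻¹ · K = kg⁻¹·m·A·K.
Left is kg⁻²·m⁻¹·s³·A²·K; right is kg⁻¹·m·A·K — different.

No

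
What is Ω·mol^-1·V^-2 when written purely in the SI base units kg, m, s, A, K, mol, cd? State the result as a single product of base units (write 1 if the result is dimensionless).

kg⁻¹·m⁻²·s³·mol⁻¹

Ω = V/A (resistance = voltage per current),
    = kg·m²·s⁻³·A⁻².
V = W/A (potential = power per current),
    = kg·m²·s⁻³·A⁻¹.
So V⁻² = kg⁻²·m⁻⁴·s⁶·A².
Combining: Ω·mol⁻¹·V⁻² = (kg·m²·s⁻³·A⁻²) · mol⁻¹ · (kg⁻²·m⁻⁴·s⁶·A²) = kg⁻¹·m⁻²·s³·mol⁻¹.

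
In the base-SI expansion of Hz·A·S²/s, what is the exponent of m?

-4

Hz = s⁻¹.
S = kg⁻¹·m⁻²·s³·A².
So S² = kg⁻²·m⁻⁴·s⁶·A⁴.
Combining: Hz·A·S²·s⁻¹ = s⁻¹ · A · (kg⁻²·m⁻⁴·s⁶·A⁴) · s⁻¹ = kg⁻²·m⁻⁴·s⁴·A⁵.
The exponent of m is -4.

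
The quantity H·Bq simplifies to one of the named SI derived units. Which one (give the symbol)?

H = Wb/A (inductance = flux per current),
    = kg·m²·s⁻²·A⁻².
Bq = 1/s = s⁻¹ (activity is decays per second).
Combining: H·Bq = (kg·m²·s⁻²·A⁻²) · s⁻¹ = kg·m²·s⁻³·A⁻².
kg·m²·s⁻³·A⁻² is the base-SI form of the ohm.

Ω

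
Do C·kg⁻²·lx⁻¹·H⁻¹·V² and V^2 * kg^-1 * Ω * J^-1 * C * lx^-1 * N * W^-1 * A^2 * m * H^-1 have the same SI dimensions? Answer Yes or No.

Left side:
  C = A·s = s·A (charge = current × time).
  lx = lm/m² (illuminance = luminous flux per area),
      = m⁻²·cd.
  So lx⁻¹ = m²·cd⁻¹.
  H = Wb/A (inductance = flux per current),
      = kg·m²·s⁻²·A⁻².
  So H⁻¹ = kg⁻¹·m⁻²·s²·A².
  V = W/A (potential = power per current),
      = kg·m²·s⁻³·A⁻¹.
  So V² = kg²·m⁴·s⁻⁶·A⁻².
  Combining: C·kg⁻²·lx⁻¹·H⁻¹·V² = (s·A) · kg⁻² · (m²·cd⁻¹) · (kg⁻¹·m⁻²·s²·A²) · (kg²·m⁴·s⁻⁶·A⁻²) = kg⁻¹·m⁴·s⁻³·A·cd⁻¹.
Right side:
  V = kg·m²·s⁻³·A⁻¹.
  So V² = kg²·m⁴·s⁻⁶·A⁻².
  Ω = kg·m²·s⁻³·A⁻².
  J = kg·m²·s⁻².
  So J⁻¹ = kg⁻¹·m⁻²·s².
  C = s·A.
  lx = m⁻²·cd.
  So lx⁻¹ = m²·cd⁻¹.
  N = kg·m·s⁻².
  W = kg·m²·s⁻³.
  So W⁻¹ = kg⁻¹·m⁻²·s³.
  H = kg·m²·s⁻²·A⁻².
  So H⁻¹ = kg⁻¹·m⁻²·s²·A².
  Combining: V²·kg⁻¹·Ω·J⁻¹·C·lx⁻¹·N·W⁻¹·A²·m·H⁻¹ = (kg²·m⁴·s⁻⁶·A⁻²) · kg⁻¹ · (kg·m²·s⁻³·A⁻²) · (kg⁻¹·m⁻²·s²) · (s·A) · (m²·cd⁻¹) · (kg·m·s⁻²) · (kg⁻¹·m⁻²·s³) · A² · m · (kg⁻¹·m⁻²·s²·A²) = m⁴·s⁻³·A·cd⁻¹.
Left is kg⁻¹·m⁴·s⁻³·A·cd⁻¹; right is m⁴·s⁻³·A·cd⁻¹ — different.

No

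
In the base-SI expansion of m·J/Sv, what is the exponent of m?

Sv = m²·s⁻².
So Sv⁻¹ = m⁻²·s².
J = kg·m²·s⁻².
Combining: Sv⁻¹·m·J = (m⁻²·s²) · m · (kg·m²·s⁻²) = kg·m.
The exponent of m is 1.

1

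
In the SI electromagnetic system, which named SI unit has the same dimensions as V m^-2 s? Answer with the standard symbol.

V = kg·m²·s⁻³·A⁻¹.
Combining: V·m⁻²·s = (kg·m²·s⁻³·A⁻¹) · m⁻² · s = kg·s⁻²·A⁻¹.
kg·s⁻²·A⁻¹ is the base-SI form of the tesla.

T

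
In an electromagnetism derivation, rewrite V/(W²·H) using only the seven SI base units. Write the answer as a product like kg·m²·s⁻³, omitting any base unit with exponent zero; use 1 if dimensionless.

kg⁻²·m⁻⁴·s⁵·A

V = W/A (potential = power per current),
    = kg·m²·s⁻³·A⁻¹.
W = J/s (power = energy per time),
    = kg·m²·s⁻³.
So W⁻² = kg⁻²·m⁻⁴·s⁶.
H = Wb/A (inductance = flux per current),
    = kg·m²·s⁻²·A⁻².
So H⁻¹ = kg⁻¹·m⁻²·s²·A².
Combining: V·W⁻²·H⁻¹ = (kg·m²·s⁻³·A⁻¹) · (kg⁻²·m⁻⁴·s⁶) · (kg⁻¹·m⁻²·s²·A²) = kg⁻²·m⁻⁴·s⁵·A.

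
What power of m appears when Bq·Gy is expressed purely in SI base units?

2

Bq = 1/s = s⁻¹ (activity is decays per second).
Gy = J/kg (absorbed dose = energy per mass),
    = m²·s⁻².
Combining: Bq·Gy = s⁻¹ · (m²·s⁻²) = m²·s⁻³.
The exponent of m is 2.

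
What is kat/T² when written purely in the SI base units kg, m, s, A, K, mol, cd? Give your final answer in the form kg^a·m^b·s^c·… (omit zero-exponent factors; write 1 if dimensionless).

kat = mol/s = s⁻¹·mol (catalytic activity).
T = Wb/m² (flux density = flux per area),
    = kg·s⁻²·A⁻¹.
So T⁻² = kg⁻²·s⁴·A².
Combining: kat·T⁻² = (s⁻¹·mol) · (kg⁻²·s⁴·A²) = kg⁻²·s³·A²·mol.

kg⁻²·s³·A²·mol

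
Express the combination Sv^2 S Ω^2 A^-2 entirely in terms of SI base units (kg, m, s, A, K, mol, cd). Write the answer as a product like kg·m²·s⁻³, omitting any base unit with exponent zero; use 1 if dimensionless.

kg·m⁶·s⁻⁷·A⁻⁴

Sv = J/kg (equivalent dose = energy per mass),
    = m²·s⁻².
So Sv² = m⁴·s⁻⁴.
S = 1/Ω (conductance is reciprocal resistance),
    = kg⁻¹·m⁻²·s³·A².
Ω = V/A (resistance = voltage per current),
    = kg·m²·s⁻³·A⁻².
So Ω² = kg²·m⁴·s⁻⁶·A⁻⁴.
Combining: Sv²·S·Ω²·A⁻² = (m⁴·s⁻⁴) · (kg⁻¹·m⁻²·s³·A²) · (kg²·m⁴·s⁻⁶·A⁻⁴) · A⁻² = kg·m⁶·s⁻⁷·A⁻⁴.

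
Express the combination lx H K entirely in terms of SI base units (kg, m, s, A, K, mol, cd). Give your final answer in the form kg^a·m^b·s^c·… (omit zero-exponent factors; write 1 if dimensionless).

kg·s⁻²·A⁻²·K·cd

lx = lm/m² (illuminance = luminous flux per area),
    = m⁻²·cd.
H = Wb/A (inductance = flux per current),
    = kg·m²·s⁻²·A⁻².
Combining: lx·H·K = (m⁻²·cd) · (kg·m²·s⁻²·A⁻²) · K = kg·s⁻²·A⁻²·K·cd.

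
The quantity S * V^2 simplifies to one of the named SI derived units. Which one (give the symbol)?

W

S = 1/Ω (conductance is reciprocal resistance),
    = kg⁻¹·m⁻²·s³·A².
V = W/A (potential = power per current),
    = kg·m²·s⁻³·A⁻¹.
So V² = kg²·m⁴·s⁻⁶·A⁻².
Combining: S·V² = (kg⁻¹·m⁻²·s³·A²) · (kg²·m⁴·s⁻⁶·A⁻²) = kg·m²·s⁻³.
kg·m²·s⁻³ is the base-SI form of the watt.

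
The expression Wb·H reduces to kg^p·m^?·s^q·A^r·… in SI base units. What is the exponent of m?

Wb = V·s (flux: a volt is a weber per second),
    = kg·m²·s⁻²·A⁻¹.
H = Wb/A (inductance = flux per current),
    = kg·m²·s⁻²·A⁻².
Combining: Wb·H = (kg·m²·s⁻²·A⁻¹) · (kg·m²·s⁻²·A⁻²) = kg²·m⁴·s⁻⁴·A⁻³.
The exponent of m is 4.

4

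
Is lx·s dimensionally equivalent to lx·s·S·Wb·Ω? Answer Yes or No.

Left side:
  lx = lm/m² (illuminance = luminous flux per area),
      = m⁻²·cd.
  Combining: lx·s = (m⁻²·cd) · s = m⁻²·s·cd.
Right side:
  lx = m⁻²·cd.
  S = kg⁻¹·m⁻²·s³·A².
  Wb = kg·m²·s⁻²·A⁻¹.
  Ω = kg·m²·s⁻³·A⁻².
  Combining: lx·s·S·Wb·Ω = (m⁻²·cd) · s · (kg⁻¹·m⁻²·s³·A²) · (kg·m²·s⁻²·A⁻¹) · (kg·m²·s⁻³·A⁻²) = kg·s⁻¹·A⁻¹·cd.
Left is m⁻²·s·cd; right is kg·s⁻¹·A⁻¹·cd — different.

No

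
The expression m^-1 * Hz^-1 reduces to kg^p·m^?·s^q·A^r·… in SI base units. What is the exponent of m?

-1

Hz = s⁻¹.
So Hz⁻¹ = s.
Combining: m⁻¹·Hz⁻¹ = m⁻¹ · s = m⁻¹·s.
The exponent of m is -1.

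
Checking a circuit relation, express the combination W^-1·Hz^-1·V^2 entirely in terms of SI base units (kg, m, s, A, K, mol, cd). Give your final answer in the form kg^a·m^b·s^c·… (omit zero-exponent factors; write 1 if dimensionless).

W = J/s (power = energy per time),
    = kg·m²·s⁻³.
So W⁻¹ = kg⁻¹·m⁻²·s³.
Hz = 1/s = s⁻¹ (frequency is cycles per second).
So Hz⁻¹ = s.
V = W/A (potential = power per current),
    = kg·m²·s⁻³·A⁻¹.
So V² = kg²·m⁴·s⁻⁶·A⁻².
Combining: W⁻¹·Hz⁻¹·V² = (kg⁻¹·m⁻²·s³) · s · (kg²·m⁴·s⁻⁶·A⁻²) = kg·m²·s⁻²·A⁻².

kg·m²·s⁻²·A⁻²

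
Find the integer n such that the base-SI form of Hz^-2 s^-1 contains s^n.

Hz = 1/s = s⁻¹ (frequency is cycles per second).
So Hz⁻² = s².
Combining: Hz⁻²·s⁻¹ = s² · s⁻¹ = s.
The exponent of s is 1.

1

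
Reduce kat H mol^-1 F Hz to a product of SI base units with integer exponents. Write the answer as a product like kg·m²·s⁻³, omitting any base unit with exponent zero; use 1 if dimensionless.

kat = mol/s = s⁻¹·mol (catalytic activity).
H = Wb/A (inductance = flux per current),
    = kg·m²·s⁻²·A⁻².
F = C/V (capacitance = charge per voltage),
    = A·s/(kg·m²·s⁻³·A⁻¹) (substituting C and V),
    = kg⁻¹·m⁻²·s⁴·A².
Hz = 1/s = s⁻¹ (frequency is cycles per second).
Combining: kat·H·mol⁻¹·F·Hz = (s⁻¹·mol) · (kg·m²·s⁻²·A⁻²) · mol⁻¹ · (kg⁻¹·m⁻²·s⁴·A²) · s⁻¹ = 1.

1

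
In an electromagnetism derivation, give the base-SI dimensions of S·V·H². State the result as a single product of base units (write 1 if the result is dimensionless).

kg²·m⁴·s⁻⁴·A⁻³

S = 1/Ω (conductance is reciprocal resistance),
    = kg⁻¹·m⁻²·s³·A².
V = W/A (potential = power per current),
    = kg·m²·s⁻³·A⁻¹.
H = Wb/A (inductance = flux per current),
    = kg·m²·s⁻²·A⁻².
So H² = kg²·m⁴·s⁻⁴·A⁻⁴.
Combining: S·V·H² = (kg⁻¹·m⁻²·s³·A²) · (kg·m²·s⁻³·A⁻¹) · (kg²·m⁴·s⁻⁴·A⁻⁴) = kg²·m⁴·s⁻⁴·A⁻³.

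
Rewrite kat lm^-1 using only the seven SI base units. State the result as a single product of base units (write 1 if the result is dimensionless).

kat = s⁻¹·mol.
lm = cd.
So lm⁻¹ = cd⁻¹.
Combining: kat·lm⁻¹ = (s⁻¹·mol) · cd⁻¹ = s⁻¹·mol·cd⁻¹.

s⁻¹·mol·cd⁻¹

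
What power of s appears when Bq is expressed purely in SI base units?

-1

Bq = 1/s = s⁻¹ (activity is decays per second).
The exponent of s is -1.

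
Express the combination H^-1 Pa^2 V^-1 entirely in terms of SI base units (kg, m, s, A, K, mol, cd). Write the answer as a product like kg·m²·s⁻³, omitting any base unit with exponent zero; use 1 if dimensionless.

m⁻⁶·s·A³

H = kg·m²·s⁻²·A⁻².
So H⁻¹ = kg⁻¹·m⁻²·s²·A².
Pa = kg·m⁻¹·s⁻².
So Pa² = kg²·m⁻²·s⁻⁴.
V = kg·m²·s⁻³·A⁻¹.
So V⁻¹ = kg⁻¹·m⁻²·s³·A.
Combining: H⁻¹·Pa²·V⁻¹ = (kg⁻¹·m⁻²·s²·A²) · (kg²·m⁻²·s⁻⁴) · (kg⁻¹·m⁻²·s³·A) = m⁻⁶·s·A³.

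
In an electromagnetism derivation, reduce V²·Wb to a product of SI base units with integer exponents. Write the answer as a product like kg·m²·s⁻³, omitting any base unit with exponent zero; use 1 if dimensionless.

V = W/A (potential = power per current),
    = kg·m²·s⁻³·A⁻¹.
So V² = kg²·m⁴·s⁻⁶·A⁻².
Wb = V·s (flux: a volt is a weber per second),
    = kg·m²·s⁻²·A⁻¹.
Combining: V²·Wb = (kg²·m⁴·s⁻⁶·A⁻²) · (kg·m²·s⁻²·A⁻¹) = kg³·m⁶·s⁻⁸·A⁻³.

kg³·m⁶·s⁻⁸·A⁻³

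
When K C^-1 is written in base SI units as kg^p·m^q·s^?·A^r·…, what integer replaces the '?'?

C = s·A.
So C⁻¹ = s⁻¹·A⁻¹.
Combining: K·C⁻¹ = K · (s⁻¹·A⁻¹) = s⁻¹·A⁻¹·K.
The exponent of s is -1.

-1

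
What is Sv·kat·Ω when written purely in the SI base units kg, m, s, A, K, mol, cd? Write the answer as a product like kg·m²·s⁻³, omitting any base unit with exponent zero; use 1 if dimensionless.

Sv = J/kg (equivalent dose = energy per mass),
    = m²·s⁻².
kat = mol/s = s⁻¹·mol (catalytic activity).
Ω = V/A (resistance = voltage per current),
    = kg·m²·s⁻³·A⁻².
Combining: Sv·kat·Ω = (m²·s⁻²) · (s⁻¹·mol) · (kg·m²·s⁻³·A⁻²) = kg·m⁴·s⁻⁶·A⁻²·mol.

kg·m⁴·s⁻⁶·A⁻²·mol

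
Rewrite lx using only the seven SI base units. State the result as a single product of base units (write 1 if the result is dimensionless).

lx = m⁻²·cd.

m⁻²·cd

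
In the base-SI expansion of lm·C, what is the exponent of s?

1

lm = cd.
C = s·A.
Combining: lm·C = cd · (s·A) = s·A·cd.
The exponent of s is 1.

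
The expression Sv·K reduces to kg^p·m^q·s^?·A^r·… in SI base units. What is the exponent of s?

-2

Sv = J/kg (equivalent dose = energy per mass),
    = m²·s⁻².
Combining: Sv·K = (m²·s⁻²) · K = m²·s⁻²·K.
The exponent of s is -2.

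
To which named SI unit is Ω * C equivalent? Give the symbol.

Wb

Ω = kg·m²·s⁻³·A⁻².
C = s·A.
Combining: Ω·C = (kg·m²·s⁻³·A⁻²) · (s·A) = kg·m²·s⁻²·A⁻¹.
kg·m²·s⁻²·A⁻¹ is the base-SI form of the weber.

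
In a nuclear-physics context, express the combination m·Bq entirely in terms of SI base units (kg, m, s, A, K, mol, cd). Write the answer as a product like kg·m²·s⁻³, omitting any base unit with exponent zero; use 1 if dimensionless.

m·s⁻¹

Bq = s⁻¹.
Combining: m·Bq = m · s⁻¹ = m·s⁻¹.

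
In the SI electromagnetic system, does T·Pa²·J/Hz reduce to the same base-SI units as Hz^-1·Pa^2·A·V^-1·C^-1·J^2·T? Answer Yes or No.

No

Left side:
  Hz = s⁻¹.
  So Hz⁻¹ = s.
  T = kg·s⁻²·A⁻¹.
  Pa = kg·m⁻¹·s⁻².
  So Pa² = kg²·m⁻²·s⁻⁴.
  J = kg·m²·s⁻².
  Combining: Hz⁻¹·T·Pa²·J = s · (kg·s⁻²·A⁻¹) · (kg²·m⁻²·s⁻⁴) · (kg·m²·s⁻²) = kg⁴·s⁻⁷·A⁻¹.
Right side:
  Hz = 1/s = s⁻¹ (frequency is cycles per second).
  So Hz⁻¹ = s.
  Pa = N/m² (pressure = force per area),
      = kg·m⁻¹·s⁻².
  So Pa² = kg²·m⁻²·s⁻⁴.
  V = W/A (potential = power per current),
      = kg·m²·s⁻³·A⁻¹.
  So V⁻¹ = kg⁻¹·m⁻²·s³·A.
  C = A·s = s·A (charge = current × time).
  So C⁻¹ = s⁻¹·A⁻¹.
  J = N·m (work = force × distance),
      = kg·m²·s⁻².
  So J² = kg²·m⁴·s⁻⁴.
  T = Wb/m² (flux density = flux per area),
      = kg·s⁻²·A⁻¹.
  Combining: Hz⁻¹·Pa²·A·V⁻¹·C⁻¹·J²·T = s · (kg²·m⁻²·s⁻⁴) · A · (kg⁻¹·m⁻²·s³·A) · (s⁻¹·A⁻¹) · (kg²·m⁴·s⁻⁴) · (kg·s⁻²·A⁻¹) = kg⁴·s⁻⁷.
Left is kg⁴·s⁻⁷·A⁻¹; right is kg⁴·s⁻⁷ — different.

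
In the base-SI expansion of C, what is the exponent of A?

C = s·A.
The exponent of A is 1.

1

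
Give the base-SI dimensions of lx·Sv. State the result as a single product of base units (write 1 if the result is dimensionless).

lx = lm/m² (illuminance = luminous flux per area),
    = m⁻²·cd.
Sv = J/kg (equivalent dose = energy per mass),
    = m²·s⁻².
Combining: lx·Sv = (m⁻²·cd) · (m²·s⁻²) = s⁻²·cd.

s⁻²·cd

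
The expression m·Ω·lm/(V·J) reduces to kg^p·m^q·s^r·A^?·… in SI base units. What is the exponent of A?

-1

V = W/A (potential = power per current),
    = kg·m²·s⁻³·A⁻¹.
So V⁻¹ = kg⁻¹·m⁻²·s³·A.
J = N·m (work = force × distance),
    = kg·m²·s⁻².
So J⁻¹ = kg⁻¹·m⁻²·s².
Ω = V/A (resistance = voltage per current),
    = kg·m²·s⁻³·A⁻².
lm = cd·sr = cd (luminous flux; sr is dimensionless).
Combining: V⁻¹·m·J⁻¹·Ω·lm = (kg⁻¹·m⁻²·s³·A) · m · (kg⁻¹·m⁻²·s²) · (kg·m²·s⁻³·A⁻²) · cd = kg⁻¹·m⁻¹·s²·A⁻¹·cd.
The exponent of A is -1.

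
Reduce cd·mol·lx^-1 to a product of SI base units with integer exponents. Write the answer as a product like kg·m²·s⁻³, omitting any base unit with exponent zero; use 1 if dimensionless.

lx = lm/m² (illuminance = luminous flux per area),
    = m⁻²·cd.
So lx⁻¹ = m²·cd⁻¹.
Combining: cd·mol·lx⁻¹ = cd · mol · (m²·cd⁻¹) = m²·mol.

m²·mol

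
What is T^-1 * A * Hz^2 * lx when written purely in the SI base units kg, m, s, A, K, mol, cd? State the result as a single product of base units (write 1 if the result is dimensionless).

kg⁻¹·m⁻²·A²·cd

T = kg·s⁻²·A⁻¹.
So T⁻¹ = kg⁻¹·s²·A.
Hz = s⁻¹.
So Hz² = s⁻².
lx = m⁻²·cd.
Combining: T⁻¹·A·Hz²·lx = (kg⁻¹·s²·A) · A · s⁻² · (m⁻²·cd) = kg⁻¹·m⁻²·A²·cd.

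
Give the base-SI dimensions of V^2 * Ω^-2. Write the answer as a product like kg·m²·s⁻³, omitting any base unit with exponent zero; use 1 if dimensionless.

V = W/A (potential = power per current),
    = kg·m²·s⁻³·A⁻¹.
So V² = kg²·m⁴·s⁻⁶·A⁻².
Ω = V/A (resistance = voltage per current),
    = kg·m²·s⁻³·A⁻².
So Ω⁻² = kg⁻²·m⁻⁴·s⁶·A⁴.
Combining: V²·Ω⁻² = (kg²·m⁴·s⁻⁶·A⁻²) · (kg⁻²·m⁻⁴·s⁶·A⁴) = A².

A²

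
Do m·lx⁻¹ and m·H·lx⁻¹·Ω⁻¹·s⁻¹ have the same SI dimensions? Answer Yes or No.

Left side:
  lx = m⁻²·cd.
  So lx⁻¹ = m²·cd⁻¹.
  Combining: m·lx⁻¹ = m · (m²·cd⁻¹) = m³·cd⁻¹.
Right side:
  H = kg·m²·s⁻²·A⁻².
  lx = m⁻²·cd.
  So lx⁻¹ = m²·cd⁻¹.
  Ω = kg·m²·s⁻³·A⁻².
  So Ω⁻¹ = kg⁻¹·m⁻²·s³·A².
  Combining: m·H·lx⁻¹·Ω⁻¹·s⁻¹ = m · (kg·m²·s⁻²·A⁻²) · (m²·cd⁻¹) · (kg⁻¹·m⁻²·s³·A²) · s⁻¹ = m³·cd⁻¹.
Both reduce to m³·cd⁻¹.

Yes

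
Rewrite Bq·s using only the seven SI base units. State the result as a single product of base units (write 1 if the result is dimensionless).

1

Bq = s⁻¹.
Combining: Bq·s = s⁻¹ · s = 1.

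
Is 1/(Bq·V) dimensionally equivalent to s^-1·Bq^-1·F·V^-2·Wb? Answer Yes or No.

No

Left side:
  Bq = 1/s = s⁻¹ (activity is decays per second).
  So Bq⁻¹ = s.
  V = W/A (potential = power per current),
      = kg·m²·s⁻³·A⁻¹.
  So V⁻¹ = kg⁻¹·m⁻²·s³·A.
  Combining: Bq⁻¹·V⁻¹ = s · (kg⁻¹·m⁻²·s³·A) = kg⁻¹·m⁻²·s⁴·A.
Right side:
  Bq = 1/s = s⁻¹ (activity is decays per second).
  So Bq⁻¹ = s.
  F = C/V (capacitance = charge per voltage),
      = A·s/(kg·m²·s⁻³·A⁻¹) (substituting C and V),
      = kg⁻¹·m⁻²·s⁴·A².
  V = W/A (potential = power per current),
      = kg·m²·s⁻³·A⁻¹.
  So V⁻² = kg⁻²·m⁻⁴·s⁶·A².
  Wb = V·s (flux: a volt is a weber per second),
      = kg·m²·s⁻²·A⁻¹.
  Combining: s⁻¹·Bq⁻¹·F·V⁻²·Wb = s⁻¹ · s · (kg⁻¹·m⁻²·s⁴·A²) · (kg⁻²·m⁻⁴·s⁶·A²) · (kg·m²·s⁻²·A⁻¹) = kg⁻²·m⁻⁴·s⁸·A³.
Left is kg⁻¹·m⁻²·s⁴·A; right is kg⁻²·m⁻⁴·s⁸·A³ — different.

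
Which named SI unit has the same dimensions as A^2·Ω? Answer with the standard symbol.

Ω = V/A (resistance = voltage per current),
    = kg·m²·s⁻³·A⁻².
Combining: A²·Ω = A² · (kg·m²·s⁻³·A⁻²) = kg·m²·s⁻³.
kg·m²·s⁻³ is the base-SI form of the watt.

W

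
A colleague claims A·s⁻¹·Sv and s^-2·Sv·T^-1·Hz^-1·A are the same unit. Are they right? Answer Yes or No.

Left side:
  Sv = J/kg (equivalent dose = energy per mass),
      = m²·s⁻².
  Combining: A·s⁻¹·Sv = A · s⁻¹ · (m²·s⁻²) = m²·s⁻³·A.
Right side:
  Sv = m²·s⁻².
  T = kg·s⁻²·A⁻¹.
  So T⁻¹ = kg⁻¹·s²·A.
  Hz = s⁻¹.
  So Hz⁻¹ = s.
  Combining: s⁻²·Sv·T⁻¹·Hz⁻¹·A = s⁻² · (m²·s⁻²) · (kg⁻¹·s²·A) · s · A = kg⁻¹·m²·s⁻¹·A².
Left is m²·s⁻³·A; right is kg⁻¹·m²·s⁻¹·A² — different.

No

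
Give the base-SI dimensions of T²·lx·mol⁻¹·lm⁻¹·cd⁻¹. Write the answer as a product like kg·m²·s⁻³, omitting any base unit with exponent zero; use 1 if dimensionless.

T = Wb/m² (flux density = flux per area),
    = kg·s⁻²·A⁻¹.
So T² = kg²·s⁻⁴·A⁻².
lx = lm/m² (illuminance = luminous flux per area),
    = m⁻²·cd.
lm = cd·sr = cd (luminous flux; sr is dimensionless).
So lm⁻¹ = cd⁻¹.
Combining: T²·lx·mol⁻¹·lm⁻¹·cd⁻¹ = (kg²·s⁻⁴·A⁻²) · (m⁻²·cd) · mol⁻¹ · cd⁻¹ · cd⁻¹ = kg²·m⁻²·s⁻⁴·A⁻²·mol⁻¹·cd⁻¹.

kg²·m⁻²·s⁻⁴·A⁻²·mol⁻¹·cd⁻¹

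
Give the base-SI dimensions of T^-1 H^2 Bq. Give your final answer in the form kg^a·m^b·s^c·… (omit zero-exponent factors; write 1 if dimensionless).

T = Wb/m² (flux density = flux per area),
    = kg·s⁻²·A⁻¹.
So T⁻¹ = kg⁻¹·s²·A.
H = Wb/A (inductance = flux per current),
    = kg·m²·s⁻²·A⁻².
So H² = kg²·m⁴·s⁻⁴·A⁻⁴.
Bq = 1/s = s⁻¹ (activity is decays per second).
Combining: T⁻¹·H²·Bq = (kg⁻¹·s²·A) · (kg²·m⁴·s⁻⁴·A⁻⁴) · s⁻¹ = kg·m⁴·s⁻³·A⁻³.

kg·m⁴·s⁻³·A⁻³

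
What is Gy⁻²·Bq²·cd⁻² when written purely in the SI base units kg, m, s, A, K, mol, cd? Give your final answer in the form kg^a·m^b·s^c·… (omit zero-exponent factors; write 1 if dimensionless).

m⁻⁴·s²·cd⁻²

Gy = J/kg (absorbed dose = energy per mass),
    = m²·s⁻².
So Gy⁻² = m⁻⁴·s⁴.
Bq = 1/s = s⁻¹ (activity is decays per second).
So Bq² = s⁻².
Combining: Gy⁻²·Bq²·cd⁻² = (m⁻⁴·s⁴) · s⁻² · cd⁻² = m⁻⁴·s²·cd⁻².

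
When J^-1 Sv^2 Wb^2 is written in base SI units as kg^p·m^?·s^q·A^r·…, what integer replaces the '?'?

6

J = kg·m²·s⁻².
So J⁻¹ = kg⁻¹·m⁻²·s².
Sv = m²·s⁻².
So Sv² = m⁴·s⁻⁴.
Wb = kg·m²·s⁻²·A⁻¹.
So Wb² = kg²·m⁴·s⁻⁴·A⁻².
Combining: J⁻¹·Sv²·Wb² = (kg⁻¹·m⁻²·s²) · (m⁴·s⁻⁴) · (kg²·m⁴·s⁻⁴·A⁻²) = kg·m⁶·s⁻⁶·A⁻².
The exponent of m is 6.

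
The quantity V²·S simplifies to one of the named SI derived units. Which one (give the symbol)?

V = W/A (potential = power per current),
    = kg·m²·s⁻³·A⁻¹.
So V² = kg²·m⁴·s⁻⁶·A⁻².
S = 1/Ω (conductance is reciprocal resistance),
    = kg⁻¹·m⁻²·s³·A².
Combining: V²·S = (kg²·m⁴·s⁻⁶·A⁻²) · (kg⁻¹·m⁻²·s³·A²) = kg·m²·s⁻³.
kg·m²·s⁻³ is the base-SI form of the watt.

W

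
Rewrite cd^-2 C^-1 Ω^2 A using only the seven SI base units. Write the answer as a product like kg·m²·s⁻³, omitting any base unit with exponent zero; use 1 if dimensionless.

kg²·m⁴·s⁻⁷·A⁻⁴·cd⁻²

C = s·A.
So C⁻¹ = s⁻¹·A⁻¹.
Ω = kg·m²·s⁻³·A⁻².
So Ω² = kg²·m⁴·s⁻⁶·A⁻⁴.
Combining: cd⁻²·C⁻¹·Ω²·A = cd⁻² · (s⁻¹·A⁻¹) · (kg²·m⁴·s⁻⁶·A⁻⁴) · A = kg²·m⁴·s⁻⁷·A⁻⁴·cd⁻².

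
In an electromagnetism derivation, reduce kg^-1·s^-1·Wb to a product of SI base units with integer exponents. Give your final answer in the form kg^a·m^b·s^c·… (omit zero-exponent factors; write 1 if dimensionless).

Wb = kg·m²·s⁻²·A⁻¹.
Combining: kg⁻¹·s⁻¹·Wb = kg⁻¹ · s⁻¹ · (kg·m²·s⁻²·A⁻¹) = m²·s⁻³·A⁻¹.

m²·s⁻³·A⁻¹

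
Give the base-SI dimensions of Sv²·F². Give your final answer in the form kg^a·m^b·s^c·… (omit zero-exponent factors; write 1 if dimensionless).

kg⁻²·s⁴·A⁴

Sv = J/kg (equivalent dose = energy per mass),
    = m²·s⁻².
So Sv² = m⁴·s⁻⁴.
F = C/V (capacitance = charge per voltage),
    = A·s/(kg·m²·s⁻³·A⁻¹) (substituting C and V),
    = kg⁻¹·m⁻²·s⁴·A².
So F² = kg⁻²·m⁻⁴·s⁸·A⁴.
Combining: Sv²·F² = (m⁴·s⁻⁴) · (kg⁻²·m⁻⁴·s⁸·A⁴) = kg⁻²·s⁴·A⁴.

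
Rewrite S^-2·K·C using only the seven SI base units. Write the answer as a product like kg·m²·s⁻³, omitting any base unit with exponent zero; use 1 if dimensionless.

kg²·m⁴·s⁻⁵·A⁻³·K

S = 1/Ω (conductance is reciprocal resistance),
    = kg⁻¹·m⁻²·s³·A².
So S⁻² = kg²·m⁴·s⁻⁶·A⁻⁴.
C = A·s = s·A (charge = current × time).
Combining: S⁻²·K·C = (kg²·m⁴·s⁻⁶·A⁻⁴) · K · (s·A) = kg²·m⁴·s⁻⁵·A⁻³·K.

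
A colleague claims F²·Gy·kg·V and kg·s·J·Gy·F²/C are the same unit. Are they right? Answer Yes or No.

No

Left side:
  F = C/V (capacitance = charge per voltage),
      = A·s/(kg·m²·s⁻³·A⁻¹) (substituting C and V),
      = kg⁻¹·m⁻²·s⁴·A².
  So F² = kg⁻²·m⁻⁴·s⁸·A⁴.
  Gy = J/kg (absorbed dose = energy per mass),
      = m²·s⁻².
  V = W/A (potential = power per current),
      = kg·m²·s⁻³·A⁻¹.
  Combining: F²·Gy·kg·V = (kg⁻²·m⁻⁴·s⁸·A⁴) · (m²·s⁻²) · kg · (kg·m²·s⁻³·A⁻¹) = s³·A³.
Right side:
  J = N·m (work = force × distance),
      = kg·m²·s⁻².
  Gy = J/kg (absorbed dose = energy per mass),
      = m²·s⁻².
  F = C/V (capacitance = charge per voltage),
      = A·s/(kg·m²·s⁻³·A⁻¹) (substituting C and V),
      = kg⁻¹·m⁻²·s⁴·A².
  So F² = kg⁻²·m⁻⁴·s⁸·A⁴.
  C = A·s = s·A (charge = current × time).
  So C⁻¹ = s⁻¹·A⁻¹.
  Combining: kg·s·J·Gy·F²·C⁻¹ = kg · s · (kg·m²·s⁻²) · (m²·s⁻²) · (kg⁻²·m⁻⁴·s⁸·A⁴) · (s⁻¹·A⁻¹) = s⁴·A³.
Left is s³·A³; right is s⁴·A³ — different.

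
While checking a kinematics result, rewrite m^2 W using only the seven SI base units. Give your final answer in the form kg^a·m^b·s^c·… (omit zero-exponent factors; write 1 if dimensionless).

kg·m⁴·s⁻³

W = J/s (power = energy per time),
    = kg·m²·s⁻³.
Combining: m²·W = m² · (kg·m²·s⁻³) = kg·m⁴·s⁻³.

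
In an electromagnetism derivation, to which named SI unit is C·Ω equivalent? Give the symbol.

Wb

C = s·A.
Ω = kg·m²·s⁻³·A⁻².
Combining: C·Ω = (s·A) · (kg·m²·s⁻³·A⁻²) = kg·m²·s⁻²·A⁻¹.
kg·m²·s⁻²·A⁻¹ is the base-SI form of the weber.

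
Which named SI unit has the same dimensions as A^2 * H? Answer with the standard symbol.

J

H = Wb/A (inductance = flux per current),
    = kg·m²·s⁻²·A⁻².
Combining: A²·H = A² · (kg·m²·s⁻²·A⁻²) = kg·m²·s⁻².
kg·m²·s⁻² is the base-SI form of the joule.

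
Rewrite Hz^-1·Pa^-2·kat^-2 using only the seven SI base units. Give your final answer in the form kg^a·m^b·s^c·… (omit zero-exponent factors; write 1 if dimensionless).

kg⁻²·m²·s⁷·mol⁻²

Hz = 1/s = s⁻¹ (frequency is cycles per second).
So Hz⁻¹ = s.
Pa = N/m² (pressure = force per area),
    = kg·m⁻¹·s⁻².
So Pa⁻² = kg⁻²·m²·s⁴.
kat = mol/s = s⁻¹·mol (catalytic activity).
So kat⁻² = s²·mol⁻².
Combining: Hz⁻¹·Pa⁻²·kat⁻² = s · (kg⁻²·m²·s⁴) · (s²·mol⁻²) = kg⁻²·m²·s⁷·mol⁻².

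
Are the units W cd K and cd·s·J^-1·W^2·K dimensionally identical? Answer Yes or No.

Left side:
  W = kg·m²·s⁻³.
  Combining: W·cd·K = (kg·m²·s⁻³) · cd · K = kg·m²·s⁻³·K·cd.
Right side:
  J = N·m (work = force × distance),
      = kg·m²·s⁻².
  So J⁻¹ = kg⁻¹·m⁻²·s².
  W = J/s (power = energy per time),
      = kg·m²·s⁻³.
  So W² = kg²·m⁴·s⁻⁶.
  Combining: cd·s·J⁻¹·W²·K = cd · s · (kg⁻¹·m⁻²·s²) · (kg²·m⁴·s⁻⁶) · K = kg·m²·s⁻³·K·cd.
Both reduce to kg·m²·s⁻³·K·cd.

Yes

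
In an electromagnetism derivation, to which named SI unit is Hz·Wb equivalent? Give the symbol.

Hz = s⁻¹.
Wb = kg·m²·s⁻²·A⁻¹.
Combining: Hz·Wb = s⁻¹ · (kg·m²·s⁻²·A⁻¹) = kg·m²·s⁻³·A⁻¹.
kg·m²·s⁻³·A⁻¹ is the base-SI form of the volt.

V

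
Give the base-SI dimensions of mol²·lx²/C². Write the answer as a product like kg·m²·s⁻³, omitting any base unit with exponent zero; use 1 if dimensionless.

m⁻⁴·s⁻²·A⁻²·mol²·cd²

C = A·s = s·A (charge = current × time).
So C⁻² = s⁻²·A⁻².
lx = lm/m² (illuminance = luminous flux per area),
    = m⁻²·cd.
So lx² = m⁻⁴·cd².
Combining: C⁻²·mol²·lx² = (s⁻²·A⁻²) · mol² · (m⁻⁴·cd²) = m⁻⁴·s⁻²·A⁻²·mol²·cd².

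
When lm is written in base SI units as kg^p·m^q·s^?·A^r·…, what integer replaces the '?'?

0

lm = cd·sr = cd (luminous flux; sr is dimensionless).
The exponent of s is 0.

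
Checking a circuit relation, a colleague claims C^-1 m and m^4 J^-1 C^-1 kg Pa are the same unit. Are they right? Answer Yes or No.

Left side:
  C = s·A.
  So C⁻¹ = s⁻¹·A⁻¹.
  Combining: C⁻¹·m = (s⁻¹·A⁻¹) · m = m·s⁻¹·A⁻¹.
Right side:
  J = N·m (work = force × distance),
      = kg·m²·s⁻².
  So J⁻¹ = kg⁻¹·m⁻²·s².
  C = A·s = s·A (charge = current × time).
  So C⁻¹ = s⁻¹·A⁻¹.
  Pa = N/m² (pressure = force per area),
      = kg·m⁻¹·s⁻².
  Combining: m⁴·J⁻¹·C⁻¹·kg·Pa = m⁴ · (kg⁻¹·m⁻²·s²) · (s⁻¹·A⁻¹) · kg · (kg·m⁻¹·s⁻²) = kg·m·s⁻¹·A⁻¹.
Left is m·s⁻¹·A⁻¹; right is kg·m·s⁻¹·A⁻¹ — different.

No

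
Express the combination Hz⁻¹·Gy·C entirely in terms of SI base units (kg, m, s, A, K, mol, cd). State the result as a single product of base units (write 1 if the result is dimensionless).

m²·A

Hz = 1/s = s⁻¹ (frequency is cycles per second).
So Hz⁻¹ = s.
Gy = J/kg (absorbed dose = energy per mass),
    = m²·s⁻².
C = A·s = s·A (charge = current × time).
Combining: Hz⁻¹·Gy·C = s · (m²·s⁻²) · (s·A) = m²·A.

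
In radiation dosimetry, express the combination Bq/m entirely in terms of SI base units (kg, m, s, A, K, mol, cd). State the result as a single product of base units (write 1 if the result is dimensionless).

Bq = 1/s = s⁻¹ (activity is decays per second).
Combining: m⁻¹·Bq = m⁻¹ · s⁻¹ = m⁻¹·s⁻¹.

m⁻¹·s⁻¹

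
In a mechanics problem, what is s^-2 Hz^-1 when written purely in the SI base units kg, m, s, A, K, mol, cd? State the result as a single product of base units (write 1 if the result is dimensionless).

s⁻¹

Hz = s⁻¹.
So Hz⁻¹ = s.
Combining: s⁻²·Hz⁻¹ = s⁻² · s = s⁻¹.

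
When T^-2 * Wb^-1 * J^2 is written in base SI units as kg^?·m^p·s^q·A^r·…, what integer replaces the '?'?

T = Wb/m² (flux density = flux per area),
    = kg·s⁻²·A⁻¹.
So T⁻² = kg⁻²·s⁴·A².
Wb = V·s (flux: a volt is a weber per second),
    = kg·m²·s⁻²·A⁻¹.
So Wb⁻¹ = kg⁻¹·m⁻²·s²·A.
J = N·m (work = force × distance),
    = kg·m²·s⁻².
So J² = kg²·m⁴·s⁻⁴.
Combining: T⁻²·Wb⁻¹·J² = (kg⁻²·s⁴·A²) · (kg⁻¹·m⁻²·s²·A) · (kg²·m⁴·s⁻⁴) = kg⁻¹·m²·s²·A³.
The exponent of kg is -1.

-1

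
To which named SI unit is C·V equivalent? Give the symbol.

J

C = s·A.
V = kg·m²·s⁻³·A⁻¹.
Combining: C·V = (s·A) · (kg·m²·s⁻³·A⁻¹) = kg·m²·s⁻².
kg·m²·s⁻² is the base-SI form of the joule.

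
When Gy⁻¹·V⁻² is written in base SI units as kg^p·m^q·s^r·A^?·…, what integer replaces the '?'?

Gy = m²·s⁻².
So Gy⁻¹ = m⁻²·s².
V = kg·m²·s⁻³·A⁻¹.
So V⁻² = kg⁻²·m⁻⁴·s⁶·A².
Combining: Gy⁻¹·V⁻² = (m⁻²·s²) · (kg⁻²·m⁻⁴·s⁶·A²) = kg⁻²·m⁻⁶·s⁸·A².
The exponent of A is 2.

2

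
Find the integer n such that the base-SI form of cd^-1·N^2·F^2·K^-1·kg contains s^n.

N = kg·m·s⁻².
So N² = kg²·m²·s⁻⁴.
F = kg⁻¹·m⁻²·s⁴·A².
So F² = kg⁻²·m⁻⁴·s⁸·A⁴.
Combining: cd⁻¹·N²·F²·K⁻¹·kg = cd⁻¹ · (kg²·m²·s⁻⁴) · (kg⁻²·m⁻⁴·s⁸·A⁴) · K⁻¹ · kg = kg·m⁻²·s⁴·A⁴·K⁻¹·cd⁻¹.
The exponent of s is 4.

4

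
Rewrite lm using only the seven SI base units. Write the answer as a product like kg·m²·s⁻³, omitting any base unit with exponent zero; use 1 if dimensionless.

lm = cd·sr = cd (luminous flux; sr is dimensionless).

cd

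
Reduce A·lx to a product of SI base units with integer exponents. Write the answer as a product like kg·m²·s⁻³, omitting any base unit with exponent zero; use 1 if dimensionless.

m⁻²·A·cd

lx = lm/m² (illuminance = luminous flux per area),
    = m⁻²·cd.
Combining: A·lx = A · (m⁻²·cd) = m⁻²·A·cd.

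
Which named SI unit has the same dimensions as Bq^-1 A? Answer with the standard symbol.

Bq = 1/s = s⁻¹ (activity is decays per second).
So Bq⁻¹ = s.
Combining: Bq⁻¹·A = s · A = s·A.
s·A is the base-SI form of the coulomb.

C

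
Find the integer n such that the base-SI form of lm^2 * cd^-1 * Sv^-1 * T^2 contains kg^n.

lm = cd·sr = cd (luminous flux; sr is dimensionless).
So lm² = cd².
Sv = J/kg (equivalent dose = energy per mass),
    = m²·s⁻².
So Sv⁻¹ = m⁻²·s².
T = Wb/m² (flux density = flux per area),
    = kg·s⁻²·A⁻¹.
So T² = kg²·s⁻⁴·A⁻².
Combining: lm²·cd⁻¹·Sv⁻¹·T² = cd² · cd⁻¹ · (m⁻²·s²) · (kg²·s⁻⁴·A⁻²) = kg²·m⁻²·s⁻²·A⁻²·cd.
The exponent of kg is 2.

2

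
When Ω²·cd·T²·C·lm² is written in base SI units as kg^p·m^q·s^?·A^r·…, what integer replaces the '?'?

-9

Ω = V/A (resistance = voltage per current),
    = kg·m²·s⁻³·A⁻².
So Ω² = kg²·m⁴·s⁻⁶·A⁻⁴.
T = Wb/m² (flux density = flux per area),
    = kg·s⁻²·A⁻¹.
So T² = kg²·s⁻⁴·A⁻².
C = A·s = s·A (charge = current × time).
lm = cd·sr = cd (luminous flux; sr is dimensionless).
So lm² = cd².
Combining: Ω²·cd·T²·C·lm² = (kg²·m⁴·s⁻⁶·A⁻⁴) · cd · (kg²·s⁻⁴·A⁻²) · (s·A) · cd² = kg⁴·m⁴·s⁻⁹·A⁻⁵·cd³.
The exponent of s is -9.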